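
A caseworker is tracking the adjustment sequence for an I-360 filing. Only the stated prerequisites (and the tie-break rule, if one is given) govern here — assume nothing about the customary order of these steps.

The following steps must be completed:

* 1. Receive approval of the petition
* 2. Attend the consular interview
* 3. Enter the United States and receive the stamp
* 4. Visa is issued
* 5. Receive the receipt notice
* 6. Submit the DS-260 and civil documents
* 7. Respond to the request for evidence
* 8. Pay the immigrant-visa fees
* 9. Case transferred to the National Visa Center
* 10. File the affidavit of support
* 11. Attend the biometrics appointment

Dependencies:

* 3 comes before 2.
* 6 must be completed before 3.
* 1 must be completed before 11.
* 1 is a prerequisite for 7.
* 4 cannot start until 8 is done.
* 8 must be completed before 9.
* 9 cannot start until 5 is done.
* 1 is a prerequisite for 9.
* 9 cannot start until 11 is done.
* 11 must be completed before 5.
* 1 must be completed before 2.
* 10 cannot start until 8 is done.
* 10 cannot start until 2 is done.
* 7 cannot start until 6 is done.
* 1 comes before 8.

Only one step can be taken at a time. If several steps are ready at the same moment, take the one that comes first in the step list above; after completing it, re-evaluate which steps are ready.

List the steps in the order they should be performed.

Nothing is required for 1 and 6. 1 is listed earlier → 1 first.
Now 6, 8 and 11 have their prerequisites met. 6 is listed earlier, so 6 next.
3, 7, 8 and 11 are all available; 3 is listed earlier → 3.
Now 2, 7, 8 and 11 have their prerequisites met. 2 is listed earlier, so 2 next.
Ready: 7, 8 and 11. 7 is listed earlier → 7.
8 and 11 are both available; 8 is listed earlier → 8.
4 and 10 now also ready, so the ready set is {4, 10, 11}; 4 is listed earlier → 4.
Now 10 and 11 have their prerequisites met. 10 is listed earlier, so 10 next.
11 needed 1, now all done → 11.
5 is the only step now ready → 5.
Next only 9 has its prerequisites met → 9.

1, 6, 3, 2, 7, 8, 4, 10, 11, 5, 9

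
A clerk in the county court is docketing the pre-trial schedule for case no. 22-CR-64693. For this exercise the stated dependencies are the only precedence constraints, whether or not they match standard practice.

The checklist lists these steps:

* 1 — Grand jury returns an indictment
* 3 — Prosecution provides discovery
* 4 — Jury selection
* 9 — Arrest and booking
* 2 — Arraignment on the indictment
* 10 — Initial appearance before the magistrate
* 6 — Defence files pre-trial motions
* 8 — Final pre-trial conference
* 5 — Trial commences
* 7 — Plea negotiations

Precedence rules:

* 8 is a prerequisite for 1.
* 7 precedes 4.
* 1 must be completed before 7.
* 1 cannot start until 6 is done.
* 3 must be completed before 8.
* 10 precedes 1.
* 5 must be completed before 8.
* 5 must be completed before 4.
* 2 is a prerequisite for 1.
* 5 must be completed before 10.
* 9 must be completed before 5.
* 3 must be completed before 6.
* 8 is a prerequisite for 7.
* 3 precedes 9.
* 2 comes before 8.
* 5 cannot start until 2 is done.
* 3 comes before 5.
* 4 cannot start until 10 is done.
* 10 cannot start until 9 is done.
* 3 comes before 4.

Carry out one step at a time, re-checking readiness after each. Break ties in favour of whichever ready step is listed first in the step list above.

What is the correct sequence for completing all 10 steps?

Nothing is required for 3 and 2. 3 is listed earlier → 3 first.
9 and 6 now also ready, so the ready set is {9, 2, 6}; 9 is listed earlier → 9.
Ready: 2 and 6. 2 is listed earlier → 2.
6 and 5 are both available; 6 is listed earlier → 6.
5 needed 3, 9 and 2, now all done → 5.
10 and 8 are both available; 10 is listed earlier → 10.
8 needed 3, 2 and 5, now all done → 8.
Next only 1 has its prerequisites met → 1.
7 needed 1 and 8, now all done → 7.
4 needed 3, 10, 5 and 7, now all done → 4.

3, 9, 2, 6, 5, 10, 8, 1, 7, 4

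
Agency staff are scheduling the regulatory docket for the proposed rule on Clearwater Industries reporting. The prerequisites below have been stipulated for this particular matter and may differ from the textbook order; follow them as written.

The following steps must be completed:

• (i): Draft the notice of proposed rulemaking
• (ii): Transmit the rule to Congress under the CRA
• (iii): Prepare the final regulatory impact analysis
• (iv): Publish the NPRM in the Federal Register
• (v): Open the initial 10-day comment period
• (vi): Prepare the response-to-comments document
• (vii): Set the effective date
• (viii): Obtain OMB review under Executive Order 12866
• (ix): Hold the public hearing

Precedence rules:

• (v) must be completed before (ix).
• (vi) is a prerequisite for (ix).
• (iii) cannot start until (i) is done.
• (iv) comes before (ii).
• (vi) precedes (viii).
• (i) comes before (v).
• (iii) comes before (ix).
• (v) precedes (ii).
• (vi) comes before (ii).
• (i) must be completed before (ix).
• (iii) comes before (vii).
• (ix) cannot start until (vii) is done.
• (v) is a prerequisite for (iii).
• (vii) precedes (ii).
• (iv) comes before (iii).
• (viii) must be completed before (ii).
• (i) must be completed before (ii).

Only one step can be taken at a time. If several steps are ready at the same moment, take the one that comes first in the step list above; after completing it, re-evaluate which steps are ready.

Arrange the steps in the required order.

(i), (iv), (v), (iii), (vi), (vii), (viii), (ii), (ix)

Nothing is required for (i), (iv) and (vi). (i) is listed earlier → (i) first.
(v) now also ready, so the ready set is {(iv), (v), (vi)}; (iv) is listed earlier → (iv).
(v) and (vi) are both available; (v) is listed earlier → (v).
(iii) now also ready, so the ready set is {(iii), (vi)}; (iii) is listed earlier → (iii).
Now (vi) and (vii) have their prerequisites met. (vi) is listed earlier, so (vi) next.
(vii) and (viii) are both available; (vii) is listed earlier → (vii).
Now (viii) and (ix) have their prerequisites met. (viii) is listed earlier, so (viii) next.
(ii) and (ix) are both available; (ii) is listed earlier → (ii).
(ix) needed (i), (iii), (v), (vi) and (vii), now all done → (ix).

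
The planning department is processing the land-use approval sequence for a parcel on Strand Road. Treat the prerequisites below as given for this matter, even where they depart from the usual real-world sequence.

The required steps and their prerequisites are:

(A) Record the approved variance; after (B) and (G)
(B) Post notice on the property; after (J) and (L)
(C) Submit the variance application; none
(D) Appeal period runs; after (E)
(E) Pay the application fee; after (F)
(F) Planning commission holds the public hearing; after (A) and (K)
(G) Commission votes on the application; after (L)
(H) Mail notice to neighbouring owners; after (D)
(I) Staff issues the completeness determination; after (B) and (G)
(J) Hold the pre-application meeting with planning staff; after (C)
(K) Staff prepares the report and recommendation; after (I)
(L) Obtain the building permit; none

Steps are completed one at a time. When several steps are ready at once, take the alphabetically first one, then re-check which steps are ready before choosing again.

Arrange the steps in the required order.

(C) and (L) have no prerequisites; (C) has the earlier label, so (C) is first.
(J) now also ready, so the ready set is {(J), (L)}; (J) has the earlier label → (J).
Next only (L) has its prerequisites met → (L).
(B) and (G) are both available; (B) has the earlier label → (B).
Next only (G) has its prerequisites met → (G).
Now (A) and (I) have their prerequisites met. (A) has the earlier label, so (A) next.
(I) is the only step now ready → (I).
(K) needed (I), now all done → (K).
That leaves (F) as the only ready step → (F).
Next only (E) has its prerequisites met → (E).
Next only (D) has its prerequisites met → (D).
That leaves (H) as the only ready step → (H).

(C), (J), (L), (B), (G), (A), (I), (K), (F), (E), (D), (H)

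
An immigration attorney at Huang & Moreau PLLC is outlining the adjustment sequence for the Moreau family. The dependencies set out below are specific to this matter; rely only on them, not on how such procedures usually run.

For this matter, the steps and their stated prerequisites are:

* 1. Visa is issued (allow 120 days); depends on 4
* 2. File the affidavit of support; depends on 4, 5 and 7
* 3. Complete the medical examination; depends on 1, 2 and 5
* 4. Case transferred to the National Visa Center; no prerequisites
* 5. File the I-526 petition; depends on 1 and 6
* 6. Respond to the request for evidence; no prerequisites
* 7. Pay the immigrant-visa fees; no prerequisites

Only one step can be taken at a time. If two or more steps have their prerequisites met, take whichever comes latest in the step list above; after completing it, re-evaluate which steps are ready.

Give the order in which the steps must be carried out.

7, 6 and 4 have no prerequisites; 7 is listed later, so 7 is first.
Ready: 6 and 4. 6 is listed later → 6.
4 is the only step now ready → 4.
1 needed 4, now all done → 1.
5 needed 6 and 1, now all done → 5.
Next only 2 has its prerequisites met → 2.
3 needed 5, 2 and 1, now all done → 3.

7, 6, 4, 1, 5, 2, 3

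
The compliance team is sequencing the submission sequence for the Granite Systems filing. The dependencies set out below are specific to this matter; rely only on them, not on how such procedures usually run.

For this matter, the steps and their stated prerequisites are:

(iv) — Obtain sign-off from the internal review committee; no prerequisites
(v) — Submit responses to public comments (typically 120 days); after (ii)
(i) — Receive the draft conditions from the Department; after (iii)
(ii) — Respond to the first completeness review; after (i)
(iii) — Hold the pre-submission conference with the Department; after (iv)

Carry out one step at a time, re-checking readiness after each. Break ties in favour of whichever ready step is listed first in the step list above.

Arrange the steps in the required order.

(iv), (iii), (i), (ii), (v)

Only (iv) has no prerequisites, so it is first.
Next only (iii) has its prerequisites met → (iii).
That leaves (i) as the only ready step → (i).
That leaves (ii) as the only ready step → (ii).
(v) needed (ii), now all done → (v).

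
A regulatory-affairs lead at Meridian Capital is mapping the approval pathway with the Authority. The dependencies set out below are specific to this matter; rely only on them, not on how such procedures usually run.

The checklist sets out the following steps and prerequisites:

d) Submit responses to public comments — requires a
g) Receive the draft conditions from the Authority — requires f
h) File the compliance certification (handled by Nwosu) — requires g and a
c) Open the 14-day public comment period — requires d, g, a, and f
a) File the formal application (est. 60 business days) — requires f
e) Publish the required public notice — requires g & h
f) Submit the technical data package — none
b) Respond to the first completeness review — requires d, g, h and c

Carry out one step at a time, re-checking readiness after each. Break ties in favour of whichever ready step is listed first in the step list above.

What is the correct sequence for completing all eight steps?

f g a d h c e b

f has no prerequisites → f first.
Now g and a have their prerequisites met. g is listed earlier, so g next.
a needed f, now all done → a.
Ready: d and h. d is listed earlier → d.
c now also ready, so the ready set is {h, c}; h is listed earlier → h.
Ready: c and e. c is listed earlier → c.
Now e and b have their prerequisites met. e is listed earlier, so e next.
Next only b has its prerequisites met → b.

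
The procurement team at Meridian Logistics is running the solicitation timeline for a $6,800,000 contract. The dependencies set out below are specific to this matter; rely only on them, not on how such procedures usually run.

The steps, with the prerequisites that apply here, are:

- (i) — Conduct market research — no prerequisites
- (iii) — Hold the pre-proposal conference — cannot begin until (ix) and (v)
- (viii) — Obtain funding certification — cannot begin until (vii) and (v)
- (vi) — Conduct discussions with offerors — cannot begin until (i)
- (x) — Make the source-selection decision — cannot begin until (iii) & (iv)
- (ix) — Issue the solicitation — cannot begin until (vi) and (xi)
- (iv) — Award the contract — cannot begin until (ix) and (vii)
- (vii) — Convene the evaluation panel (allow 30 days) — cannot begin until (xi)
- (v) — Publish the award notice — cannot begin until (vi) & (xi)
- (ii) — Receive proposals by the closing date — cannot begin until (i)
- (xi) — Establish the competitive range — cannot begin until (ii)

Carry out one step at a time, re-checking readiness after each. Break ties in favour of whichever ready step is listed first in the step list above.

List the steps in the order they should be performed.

(i) is the only step with nothing outstanding, so it goes first.
Ready: (vi) and (ii). (vi) is listed earlier → (vi).
(ii) needed (i), now all done → (ii).
(xi) is the only step now ready → (xi).
Now (ix), (vii) and (v) have their prerequisites met. (ix) is listed earlier, so (ix) next.
(vii) and (v) are both available; (vii) is listed earlier → (vii).
(iv) now also ready, so the ready set is {(iv), (v)}; (iv) is listed earlier → (iv).
(v) is the only step now ready → (v).
Now (iii) and (viii) have their prerequisites met. (iii) is listed earlier, so (iii) next.
Now (viii) and (x) have their prerequisites met. (viii) is listed earlier, so (viii) next.
That leaves (x) as the only ready step → (x).

(i) (vi) (ii) (xi) (ix) (vii) (iv) (v) (iii) (viii) (x)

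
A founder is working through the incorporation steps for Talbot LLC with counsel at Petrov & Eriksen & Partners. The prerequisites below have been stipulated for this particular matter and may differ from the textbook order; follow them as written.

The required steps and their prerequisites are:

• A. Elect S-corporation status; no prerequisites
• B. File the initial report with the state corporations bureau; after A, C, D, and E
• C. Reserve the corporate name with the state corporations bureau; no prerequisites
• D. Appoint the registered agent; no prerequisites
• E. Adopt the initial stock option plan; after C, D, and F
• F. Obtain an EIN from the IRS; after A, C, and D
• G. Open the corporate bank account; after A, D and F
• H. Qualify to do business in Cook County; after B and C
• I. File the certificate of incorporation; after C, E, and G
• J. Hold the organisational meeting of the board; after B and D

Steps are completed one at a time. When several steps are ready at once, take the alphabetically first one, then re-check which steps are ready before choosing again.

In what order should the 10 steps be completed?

A C D F E B G H I J

Nothing is required for A, C and D. A has the earlier label → A first.
Ready: C and D. C has the earlier label → C.
Next only D has its prerequisites met → D.
Next only F has its prerequisites met → F.
E and G are both available; E has the earlier label → E.
Ready: B and G. B has the earlier label → B.
Ready: G, H and J. G has the earlier label → G.
H, I and J are all available; H has the earlier label → H.
Ready: I and J. I has the earlier label → I.
J needed B and D, now all done → J.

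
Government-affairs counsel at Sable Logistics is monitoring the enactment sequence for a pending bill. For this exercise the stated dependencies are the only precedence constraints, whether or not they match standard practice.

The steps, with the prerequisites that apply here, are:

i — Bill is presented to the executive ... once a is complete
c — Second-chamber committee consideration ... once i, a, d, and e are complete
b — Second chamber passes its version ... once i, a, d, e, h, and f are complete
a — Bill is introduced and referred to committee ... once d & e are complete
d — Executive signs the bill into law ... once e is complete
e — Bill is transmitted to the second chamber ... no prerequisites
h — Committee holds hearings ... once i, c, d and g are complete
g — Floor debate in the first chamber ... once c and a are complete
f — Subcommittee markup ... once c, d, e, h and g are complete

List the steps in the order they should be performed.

e, d, a, i, c, g, h, f, b

e is the only step with nothing outstanding, so it goes first.
d needed e, now all done → d.
a is the only step now ready → a.
Next only i has its prerequisites met → i.
c needed i, a, d and e, now all done → c.
Next only g has its prerequisites met → g.
That leaves h as the only ready step → h.
f needed c, d, e, h and g, now all done → f.
Next only b has its prerequisites met → b.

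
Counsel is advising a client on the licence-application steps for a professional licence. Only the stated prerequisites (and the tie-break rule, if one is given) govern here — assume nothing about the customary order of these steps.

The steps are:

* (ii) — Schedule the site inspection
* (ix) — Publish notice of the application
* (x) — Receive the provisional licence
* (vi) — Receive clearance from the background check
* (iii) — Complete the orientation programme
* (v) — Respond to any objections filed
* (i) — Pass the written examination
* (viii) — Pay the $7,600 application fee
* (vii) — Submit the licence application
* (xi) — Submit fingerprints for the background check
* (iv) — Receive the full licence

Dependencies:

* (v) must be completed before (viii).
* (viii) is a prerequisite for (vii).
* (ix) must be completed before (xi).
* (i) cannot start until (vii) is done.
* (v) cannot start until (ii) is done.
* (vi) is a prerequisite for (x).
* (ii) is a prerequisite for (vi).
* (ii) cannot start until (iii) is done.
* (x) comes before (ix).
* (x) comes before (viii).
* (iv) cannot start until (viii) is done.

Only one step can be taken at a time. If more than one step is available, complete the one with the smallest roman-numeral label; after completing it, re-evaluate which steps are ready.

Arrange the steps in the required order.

(iii) has no prerequisites → (iii) first.
(ii) needed (iii), now all done → (ii).
Ready: (v) and (vi). (v) has the earlier label → (v).
(vi) is the only step now ready → (vi).
(x) needed (vi), now all done → (x).
Ready: (viii) and (ix). (viii) has the earlier label → (viii).
(iv) and (vii) now also ready, so the ready set is {(iv), (vii), (ix)}; (iv) has the earlier label → (iv).
Ready: (vii) and (ix). (vii) has the earlier label → (vii).
(i) now also ready, so the ready set is {(i), (ix)}; (i) has the earlier label → (i).
(ix) needed (x), now all done → (ix).
(xi) is the only step now ready → (xi).

(iii), (ii), (v), (vi), (x), (viii), (iv), (vii), (i), (ix), (xi)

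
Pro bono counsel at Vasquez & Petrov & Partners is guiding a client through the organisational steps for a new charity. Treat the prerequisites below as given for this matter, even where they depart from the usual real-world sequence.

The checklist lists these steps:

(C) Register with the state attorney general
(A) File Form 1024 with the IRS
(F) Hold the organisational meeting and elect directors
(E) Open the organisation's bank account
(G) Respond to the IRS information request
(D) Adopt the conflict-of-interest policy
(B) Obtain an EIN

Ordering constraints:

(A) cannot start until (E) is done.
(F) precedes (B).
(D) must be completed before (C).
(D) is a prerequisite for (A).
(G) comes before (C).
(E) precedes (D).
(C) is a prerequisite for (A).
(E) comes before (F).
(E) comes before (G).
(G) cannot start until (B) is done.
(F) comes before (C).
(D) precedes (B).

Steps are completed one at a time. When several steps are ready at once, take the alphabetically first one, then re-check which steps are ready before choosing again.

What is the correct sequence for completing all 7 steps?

(E) has no prerequisites → (E) first.
(D) and (F) are both available; (D) has the earlier label → (D).
(F) is the only step now ready → (F).
Next only (B) has its prerequisites met → (B).
(G) needed (B) and (E), now all done → (G).
That leaves (C) as the only ready step → (C).
(A) is the only step now ready → (A).

(E), (D), (F), (B), (G), (C), (A)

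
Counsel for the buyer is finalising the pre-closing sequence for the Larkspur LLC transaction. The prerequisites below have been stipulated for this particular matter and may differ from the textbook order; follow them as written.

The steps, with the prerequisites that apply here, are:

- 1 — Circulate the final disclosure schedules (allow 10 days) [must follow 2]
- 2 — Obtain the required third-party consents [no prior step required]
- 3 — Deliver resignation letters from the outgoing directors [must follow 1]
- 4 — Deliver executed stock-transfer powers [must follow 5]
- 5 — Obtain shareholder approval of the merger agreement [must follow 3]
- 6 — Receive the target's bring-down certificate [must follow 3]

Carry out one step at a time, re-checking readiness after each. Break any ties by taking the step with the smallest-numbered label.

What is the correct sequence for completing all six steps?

2 1 3 5 4 6

2 has no prerequisites → 2 first.
Next only 1 has its prerequisites met → 1.
3 is the only step now ready → 3.
5 and 6 are both available; 5 has the earlier label → 5.
Ready: 4 and 6. 4 has the earlier label → 4.
6 needed 3, now all done → 6.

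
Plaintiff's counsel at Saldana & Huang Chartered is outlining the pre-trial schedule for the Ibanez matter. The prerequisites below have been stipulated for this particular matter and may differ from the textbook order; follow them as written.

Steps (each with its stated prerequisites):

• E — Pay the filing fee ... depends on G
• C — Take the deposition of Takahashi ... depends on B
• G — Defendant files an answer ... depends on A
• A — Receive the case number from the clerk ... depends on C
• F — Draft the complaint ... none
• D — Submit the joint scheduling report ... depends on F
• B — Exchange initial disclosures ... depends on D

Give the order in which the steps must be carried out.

F, D, B, C, A, G, E

F has no prerequisites → F first.
That leaves D as the only ready step → D.
B needed D, now all done → B.
That leaves C as the only ready step → C.
A needed C, now all done → A.
G needed A, now all done → G.
That leaves E as the only ready step → E.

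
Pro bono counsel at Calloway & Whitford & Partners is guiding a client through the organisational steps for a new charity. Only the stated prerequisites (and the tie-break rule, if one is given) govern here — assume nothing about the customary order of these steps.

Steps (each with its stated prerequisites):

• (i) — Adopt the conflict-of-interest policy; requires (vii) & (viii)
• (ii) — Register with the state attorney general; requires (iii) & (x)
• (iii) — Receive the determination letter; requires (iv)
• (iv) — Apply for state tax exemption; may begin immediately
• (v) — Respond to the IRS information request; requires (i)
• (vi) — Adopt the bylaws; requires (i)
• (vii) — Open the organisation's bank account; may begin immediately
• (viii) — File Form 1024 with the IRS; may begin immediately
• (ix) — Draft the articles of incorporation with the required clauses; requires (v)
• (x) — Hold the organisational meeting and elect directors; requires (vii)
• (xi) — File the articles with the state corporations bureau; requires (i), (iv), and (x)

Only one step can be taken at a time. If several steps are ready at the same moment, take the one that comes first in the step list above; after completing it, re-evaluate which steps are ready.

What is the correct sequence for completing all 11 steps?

(iv) (iii) (vii) (viii) (i) (v) (vi) (ix) (x) (ii) (xi)

(iv), (vii) and (viii) have no prerequisites; (iv) is listed earlier, so (iv) is first.
Now (iii), (vii) and (viii) have their prerequisites met. (iii) is listed earlier, so (iii) next.
Ready: (vii) and (viii). (vii) is listed earlier → (vii).
Ready: (viii) and (x). (viii) is listed earlier → (viii).
(i) now also ready, so the ready set is {(i), (x)}; (i) is listed earlier → (i).
(v) and (vi) now also ready, so the ready set is {(v), (vi), (x)}; (v) is listed earlier → (v).
Ready: (vi), (ix) and (x). (vi) is listed earlier → (vi).
Now (ix) and (x) have their prerequisites met. (ix) is listed earlier, so (ix) next.
That leaves (x) as the only ready step → (x).
Now (ii) and (xi) have their prerequisites met. (ii) is listed earlier, so (ii) next.
Next only (xi) has its prerequisites met → (xi).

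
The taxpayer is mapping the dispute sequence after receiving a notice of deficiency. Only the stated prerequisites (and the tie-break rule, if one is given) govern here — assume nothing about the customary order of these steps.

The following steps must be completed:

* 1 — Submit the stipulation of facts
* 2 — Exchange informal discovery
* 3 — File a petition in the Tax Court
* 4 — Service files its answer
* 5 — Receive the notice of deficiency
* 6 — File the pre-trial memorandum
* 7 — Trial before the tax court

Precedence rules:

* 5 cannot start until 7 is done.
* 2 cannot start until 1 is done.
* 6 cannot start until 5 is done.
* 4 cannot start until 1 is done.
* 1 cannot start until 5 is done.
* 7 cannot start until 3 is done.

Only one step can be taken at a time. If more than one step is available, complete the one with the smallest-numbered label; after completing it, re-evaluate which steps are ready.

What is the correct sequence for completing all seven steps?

3 is the only step with nothing outstanding, so it goes first.
7 needed 3, now all done → 7.
Next only 5 has its prerequisites met → 5.
Ready: 1 and 6. 1 has the earlier label → 1.
Ready: 2, 4 and 6. 2 has the earlier label → 2.
Now 4 and 6 have their prerequisites met. 4 has the earlier label, so 4 next.
6 is the only step now ready → 6.

3, 7, 5, 1, 2, 4, 6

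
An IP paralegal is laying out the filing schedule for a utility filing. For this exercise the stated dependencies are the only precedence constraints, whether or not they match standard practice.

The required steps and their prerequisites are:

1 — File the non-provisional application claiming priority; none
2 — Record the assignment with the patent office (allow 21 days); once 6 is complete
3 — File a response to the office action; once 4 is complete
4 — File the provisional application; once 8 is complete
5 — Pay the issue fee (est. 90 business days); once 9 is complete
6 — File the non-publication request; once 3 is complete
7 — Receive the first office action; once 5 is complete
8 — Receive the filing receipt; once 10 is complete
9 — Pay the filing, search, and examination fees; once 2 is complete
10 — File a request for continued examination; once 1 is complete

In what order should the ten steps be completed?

1, 10, 8, 4, 3, 6, 2, 9, 5, 7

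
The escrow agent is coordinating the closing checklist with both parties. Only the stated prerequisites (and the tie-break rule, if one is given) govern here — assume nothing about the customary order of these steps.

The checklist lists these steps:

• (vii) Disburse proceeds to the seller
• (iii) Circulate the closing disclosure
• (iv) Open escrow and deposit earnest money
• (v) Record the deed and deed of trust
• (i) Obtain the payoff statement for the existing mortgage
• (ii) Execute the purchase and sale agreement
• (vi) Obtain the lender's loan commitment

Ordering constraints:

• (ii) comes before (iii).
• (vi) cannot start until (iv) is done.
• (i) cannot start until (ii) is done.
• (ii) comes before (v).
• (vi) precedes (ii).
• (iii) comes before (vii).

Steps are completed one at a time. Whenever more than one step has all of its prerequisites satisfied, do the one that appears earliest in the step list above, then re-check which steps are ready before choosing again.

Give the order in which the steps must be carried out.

(iv) → (vi) → (ii) → (iii) → (vii) → (v) → (i)

(iv) has no prerequisites → (iv) first.
(vi) needed (iv), now all done → (vi).
(ii) needed (vi), now all done → (ii).
Ready: (iii), (v) and (i). (iii) is listed earlier → (iii).
Ready: (vii), (v) and (i). (vii) is listed earlier → (vii).
(v) and (i) are both available; (v) is listed earlier → (v).
(i) needed (ii), now all done → (i).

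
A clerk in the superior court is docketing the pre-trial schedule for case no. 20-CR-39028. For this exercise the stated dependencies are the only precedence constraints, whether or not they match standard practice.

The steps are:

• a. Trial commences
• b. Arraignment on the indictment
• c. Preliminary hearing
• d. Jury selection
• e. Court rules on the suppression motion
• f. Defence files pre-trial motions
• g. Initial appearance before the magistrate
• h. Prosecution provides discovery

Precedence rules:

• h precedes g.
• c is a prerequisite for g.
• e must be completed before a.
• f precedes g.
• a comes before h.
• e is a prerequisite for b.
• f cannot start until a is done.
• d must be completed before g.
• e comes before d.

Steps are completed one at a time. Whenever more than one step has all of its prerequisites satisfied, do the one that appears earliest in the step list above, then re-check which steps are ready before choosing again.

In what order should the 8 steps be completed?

Nothing is required for c and e. c is listed earlier → c first.
Next only e has its prerequisites met → e.
Now a, b and d have their prerequisites met. a is listed earlier, so a next.
f and h now also ready, so the ready set is {b, d, f, h}; b is listed earlier → b.
Ready: d, f and h. d is listed earlier → d.
f and h are both available; f is listed earlier → f.
h needed a, now all done → h.
g needed c, d, f and h, now all done → g.

c → e → a → b → d → f → h → g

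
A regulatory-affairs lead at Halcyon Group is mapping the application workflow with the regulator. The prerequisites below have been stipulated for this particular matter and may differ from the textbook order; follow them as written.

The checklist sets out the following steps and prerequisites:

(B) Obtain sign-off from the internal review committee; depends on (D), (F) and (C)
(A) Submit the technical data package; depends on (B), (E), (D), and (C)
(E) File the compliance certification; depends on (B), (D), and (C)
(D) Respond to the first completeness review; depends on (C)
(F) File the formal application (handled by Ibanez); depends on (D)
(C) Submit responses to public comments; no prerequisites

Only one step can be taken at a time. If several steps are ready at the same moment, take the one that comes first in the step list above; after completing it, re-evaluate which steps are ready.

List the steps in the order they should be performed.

(C), (D), (F), (B), (E), (A)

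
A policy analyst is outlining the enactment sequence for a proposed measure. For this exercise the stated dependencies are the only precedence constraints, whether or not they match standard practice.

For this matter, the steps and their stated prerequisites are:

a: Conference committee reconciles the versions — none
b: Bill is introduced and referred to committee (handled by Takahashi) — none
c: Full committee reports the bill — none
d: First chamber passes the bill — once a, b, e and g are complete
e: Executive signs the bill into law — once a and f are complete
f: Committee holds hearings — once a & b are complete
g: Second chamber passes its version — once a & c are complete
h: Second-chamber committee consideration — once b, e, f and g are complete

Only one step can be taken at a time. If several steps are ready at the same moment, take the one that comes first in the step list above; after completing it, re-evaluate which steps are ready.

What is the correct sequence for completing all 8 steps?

a → b → c → f → e → g → d → h

Nothing is required for a, b and c. a is listed earlier → a first.
b and c are both available; b is listed earlier → b.
Now c and f have their prerequisites met. c is listed earlier, so c next.
g now also ready, so the ready set is {f, g}; f is listed earlier → f.
e now also ready, so the ready set is {e, g}; e is listed earlier → e.
That leaves g as the only ready step → g.
d and h are both available; d is listed earlier → d.
h needed b, e, f and g, now all done → h.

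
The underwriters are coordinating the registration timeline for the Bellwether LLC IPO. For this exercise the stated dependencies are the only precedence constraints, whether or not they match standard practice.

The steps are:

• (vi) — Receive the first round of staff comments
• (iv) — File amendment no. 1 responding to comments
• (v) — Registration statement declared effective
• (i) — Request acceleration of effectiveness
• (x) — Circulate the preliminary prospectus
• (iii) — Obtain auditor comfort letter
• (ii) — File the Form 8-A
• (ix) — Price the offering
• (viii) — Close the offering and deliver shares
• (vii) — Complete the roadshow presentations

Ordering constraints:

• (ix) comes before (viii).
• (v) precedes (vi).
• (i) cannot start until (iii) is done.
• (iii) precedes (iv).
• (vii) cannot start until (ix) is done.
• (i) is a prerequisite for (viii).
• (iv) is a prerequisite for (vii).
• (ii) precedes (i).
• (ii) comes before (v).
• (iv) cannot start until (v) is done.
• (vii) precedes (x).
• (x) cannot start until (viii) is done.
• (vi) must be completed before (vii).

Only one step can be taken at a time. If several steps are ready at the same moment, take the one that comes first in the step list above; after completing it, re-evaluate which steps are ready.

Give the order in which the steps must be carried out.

(iii) (ii) (v) (vi) (iv) (i) (ix) (viii) (vii) (x)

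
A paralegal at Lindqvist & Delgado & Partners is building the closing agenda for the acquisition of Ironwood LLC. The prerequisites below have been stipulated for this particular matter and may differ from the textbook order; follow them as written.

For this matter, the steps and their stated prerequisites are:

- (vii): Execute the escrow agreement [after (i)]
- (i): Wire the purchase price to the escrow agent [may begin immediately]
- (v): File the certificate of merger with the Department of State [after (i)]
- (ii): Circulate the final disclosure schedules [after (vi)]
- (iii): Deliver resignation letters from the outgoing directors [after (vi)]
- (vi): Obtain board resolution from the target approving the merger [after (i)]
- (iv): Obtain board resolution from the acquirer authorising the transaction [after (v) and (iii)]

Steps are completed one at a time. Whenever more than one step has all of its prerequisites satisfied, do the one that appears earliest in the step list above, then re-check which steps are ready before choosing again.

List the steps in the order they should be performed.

(i), (vii), (v), (vi), (ii), (iii), (iv)

Only (i) has no prerequisites, so it is first.
Now (vii), (v) and (vi) have their prerequisites met. (vii) is listed earlier, so (vii) next.
Ready: (v) and (vi). (v) is listed earlier → (v).
(vi) needed (i), now all done → (vi).
(ii) and (iii) are both available; (ii) is listed earlier → (ii).
(iii) is the only step now ready → (iii).
Next only (iv) has its prerequisites met → (iv).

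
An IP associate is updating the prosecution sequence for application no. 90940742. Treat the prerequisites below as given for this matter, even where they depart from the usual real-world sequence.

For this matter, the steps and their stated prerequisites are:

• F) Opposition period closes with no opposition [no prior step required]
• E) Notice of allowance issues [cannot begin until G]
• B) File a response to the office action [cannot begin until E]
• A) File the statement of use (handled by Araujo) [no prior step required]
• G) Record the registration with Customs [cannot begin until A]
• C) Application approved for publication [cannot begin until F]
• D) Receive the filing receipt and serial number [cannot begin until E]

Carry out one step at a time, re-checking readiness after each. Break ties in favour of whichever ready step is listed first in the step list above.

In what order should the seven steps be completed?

F A G E B C D

Nothing is required for F and A. F is listed earlier → F first.
A and C are both available; A is listed earlier → A.
G and C are both available; G is listed earlier → G.
E now also ready, so the ready set is {E, C}; E is listed earlier → E.
B and D now also ready, so the ready set is {B, C, D}; B is listed earlier → B.
Ready: C and D. C is listed earlier → C.
That leaves D as the only ready step → D.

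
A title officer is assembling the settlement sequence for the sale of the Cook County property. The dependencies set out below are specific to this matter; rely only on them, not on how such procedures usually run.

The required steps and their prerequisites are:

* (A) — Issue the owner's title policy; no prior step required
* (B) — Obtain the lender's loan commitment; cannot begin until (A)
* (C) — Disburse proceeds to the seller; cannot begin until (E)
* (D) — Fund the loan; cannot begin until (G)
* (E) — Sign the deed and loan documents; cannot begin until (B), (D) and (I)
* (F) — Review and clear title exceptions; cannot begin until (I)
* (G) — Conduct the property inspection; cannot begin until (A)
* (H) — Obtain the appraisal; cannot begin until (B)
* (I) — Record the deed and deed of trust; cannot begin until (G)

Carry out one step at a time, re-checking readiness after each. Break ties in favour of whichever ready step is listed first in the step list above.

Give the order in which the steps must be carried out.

(A) is the only step with nothing outstanding, so it goes first.
Ready: (B) and (G). (B) is listed earlier → (B).
Ready: (G) and (H). (G) is listed earlier → (G).
Now (D), (H) and (I) have their prerequisites met. (D) is listed earlier, so (D) next.
(H) and (I) are both available; (H) is listed earlier → (H).
(I) needed (G), now all done → (I).
Ready: (E) and (F). (E) is listed earlier → (E).
(C) now also ready, so the ready set is {(C), (F)}; (C) is listed earlier → (C).
That leaves (F) as the only ready step → (F).

(A), (B), (G), (D), (H), (I), (E), (C), (F)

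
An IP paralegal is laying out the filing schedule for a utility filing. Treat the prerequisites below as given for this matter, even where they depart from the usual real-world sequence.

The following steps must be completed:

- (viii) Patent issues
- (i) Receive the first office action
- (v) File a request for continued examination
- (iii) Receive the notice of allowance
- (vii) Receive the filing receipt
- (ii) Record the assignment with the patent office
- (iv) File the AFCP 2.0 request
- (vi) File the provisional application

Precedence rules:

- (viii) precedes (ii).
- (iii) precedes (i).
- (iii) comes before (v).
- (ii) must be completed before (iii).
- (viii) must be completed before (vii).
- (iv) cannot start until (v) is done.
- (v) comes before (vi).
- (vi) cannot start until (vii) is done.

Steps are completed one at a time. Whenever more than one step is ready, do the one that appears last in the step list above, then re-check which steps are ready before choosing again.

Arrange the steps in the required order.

(viii) is the only step with nothing outstanding, so it goes first.
Ready: (ii) and (vii). (ii) is listed later → (ii).
(iii) now also ready, so the ready set is {(vii), (iii)}; (vii) is listed later → (vii).
(iii) needed (ii), now all done → (iii).
Ready: (v) and (i). (v) is listed later → (v).
Ready: (vi), (iv) and (i). (vi) is listed later → (vi).
(iv) and (i) are both available; (iv) is listed later → (iv).
That leaves (i) as the only ready step → (i).

(viii) → (ii) → (vii) → (iii) → (v) → (vi) → (iv) → (i)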